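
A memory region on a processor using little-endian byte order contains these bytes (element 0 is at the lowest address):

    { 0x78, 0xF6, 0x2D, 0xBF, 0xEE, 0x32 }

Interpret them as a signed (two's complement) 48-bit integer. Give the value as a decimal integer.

In little-endian order the low byte comes first in memory.
Reassemble most-significant byte first: 32 EE BF 2D F6 78 → 0x32EEBF2DF678.
0x32EEBF2DF678 = 56000991065720.

56000991065720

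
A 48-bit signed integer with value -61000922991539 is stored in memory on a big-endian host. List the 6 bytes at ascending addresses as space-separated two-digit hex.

Two's complement of -61000922991539 in 48 bits: 61000922991539 = 0x377AE2588BB3; invert → 0xC8851DA7744C; add 1 → 0xC8851DA7744D.
Split into bytes (most-significant first): C8 85 1D A7 74 4D.
Big-endian: lowest address holds the most-significant byte.
So the memory order matches the most-significant-first order: C8 85 1D A7 74 4D.

C8 85 1D A7 74 4D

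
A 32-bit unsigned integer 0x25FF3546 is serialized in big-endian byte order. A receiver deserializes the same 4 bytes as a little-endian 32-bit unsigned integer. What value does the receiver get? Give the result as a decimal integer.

1177943845

Stored big-endian, the bytes at ascending addresses are 25 FF 35 46.
Read back as little-endian, the first byte is least significant, giving 0x4635FF25.
0x4635FF25 = 1177943845.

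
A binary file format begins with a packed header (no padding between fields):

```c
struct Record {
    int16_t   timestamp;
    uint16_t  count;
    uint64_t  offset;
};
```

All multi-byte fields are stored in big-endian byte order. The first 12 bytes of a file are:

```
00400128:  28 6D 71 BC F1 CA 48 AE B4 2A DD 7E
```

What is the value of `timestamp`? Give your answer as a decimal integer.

10349

`timestamp` is the first field, at byte offset 0, occupying 2 bytes.
Bytes at offsets 0..1: 28 6D.
Big-endian stores the most-significant byte at the lowest address.
The bytes are already most-significant first: 0x286D.
0x286D = 10349.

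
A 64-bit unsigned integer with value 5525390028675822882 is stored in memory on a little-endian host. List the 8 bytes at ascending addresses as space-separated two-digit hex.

5525390028675822882 in hexadecimal, padded to 64 bits, is 0x4CAE20F4D0B53522.
Split into bytes (most-significant first): 4C AE 20 F4 D0 B5 35 22.
Little-endian: lowest address holds the least-significant byte.
So at ascending addresses the bytes are 22 35 B5 D0 F4 20 AE 4C.

22 35 B5 D0 F4 20 AE 4C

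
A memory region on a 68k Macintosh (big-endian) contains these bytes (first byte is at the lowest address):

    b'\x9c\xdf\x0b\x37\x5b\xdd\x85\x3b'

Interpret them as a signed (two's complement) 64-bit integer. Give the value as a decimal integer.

-7142978151593966277

Big-endian stores the most-significant byte at the lowest address.
The bytes are already most-significant first: 0x9CDF0B375BDD853B.
Top bit is set, so as a signed 64-bit value this is 0x9CDF0B375BDD853B − 2^64 = -7142978151593966277.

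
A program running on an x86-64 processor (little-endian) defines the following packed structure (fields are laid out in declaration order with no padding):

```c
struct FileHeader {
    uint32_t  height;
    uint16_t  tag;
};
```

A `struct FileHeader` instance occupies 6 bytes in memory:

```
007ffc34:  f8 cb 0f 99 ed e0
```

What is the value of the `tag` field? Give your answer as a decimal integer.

57581

`tag` follows `height` (4 bytes), so it starts at byte offset 4 and occupies 2 bytes.
Bytes at offsets 4..5: ED E0.
In little-endian order the low byte comes first in memory.
Reassemble most-significant byte first: E0 ED → 0xE0ED.
0xE0ED = 57581.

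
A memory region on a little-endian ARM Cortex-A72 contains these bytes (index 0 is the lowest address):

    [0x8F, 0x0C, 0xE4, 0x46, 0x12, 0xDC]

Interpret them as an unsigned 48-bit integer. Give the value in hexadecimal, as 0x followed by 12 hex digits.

In little-endian order the low byte comes first in memory.
Reassemble most-significant byte first: DC 12 46 E4 0C 8F → 0xDC1246E40C8F.

0xDC1246E40C8F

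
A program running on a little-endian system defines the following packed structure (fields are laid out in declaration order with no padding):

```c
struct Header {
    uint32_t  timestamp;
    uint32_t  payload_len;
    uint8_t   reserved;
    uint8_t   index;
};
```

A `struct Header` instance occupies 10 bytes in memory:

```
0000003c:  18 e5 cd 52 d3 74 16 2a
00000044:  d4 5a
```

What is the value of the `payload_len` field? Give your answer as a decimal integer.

706114771

`payload_len` follows `timestamp` (4 bytes), so it starts at byte offset 4 and occupies 4 bytes.
Bytes at offsets 4..7: D3 74 16 2A.
In little-endian order the low byte comes first in memory.
Reassemble most-significant byte first: 2A 16 74 D3 → 0x2A1674D3.
0x2A1674D3 = 706114771.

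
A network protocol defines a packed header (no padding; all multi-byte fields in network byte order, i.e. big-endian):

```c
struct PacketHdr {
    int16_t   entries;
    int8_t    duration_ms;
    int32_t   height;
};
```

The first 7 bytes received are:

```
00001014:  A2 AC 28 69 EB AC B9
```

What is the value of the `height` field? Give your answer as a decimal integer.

1777052857

`height` follows `entries` (2 B), `duration_ms` (1 B), so it starts at offset 2 + 1 = 3 and occupies 4 bytes.
Bytes at offsets 3..6: 69 EB AC B9.
In big-endian order the high byte comes first in memory.
The bytes are already most-significant first: 0x69EBACB9.
0x69EBACB9 = 1777052857.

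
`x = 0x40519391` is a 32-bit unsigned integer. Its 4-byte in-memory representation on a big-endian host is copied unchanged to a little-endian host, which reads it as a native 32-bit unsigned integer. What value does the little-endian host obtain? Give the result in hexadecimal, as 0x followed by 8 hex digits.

Stored big-endian, the bytes at ascending addresses are 40 51 93 91.
Read back as little-endian, the first byte is least significant, giving 0x91935140.

0x91935140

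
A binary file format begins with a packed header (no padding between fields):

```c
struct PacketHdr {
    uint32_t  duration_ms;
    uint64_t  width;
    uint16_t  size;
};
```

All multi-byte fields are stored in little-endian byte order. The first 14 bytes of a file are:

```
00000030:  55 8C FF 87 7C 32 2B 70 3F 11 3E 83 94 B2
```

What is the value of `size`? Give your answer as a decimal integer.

45716

`size` follows `duration_ms` (4 B), `width` (8 B), so it starts at offset 4 + 8 = 12 and occupies 2 bytes.
Bytes at offsets 12..13: 94 B2.
Little-endian stores the least-significant byte at the lowest address.
Reassemble most-significant byte first: B2 94 → 0xB294.
0xB294 = 45716.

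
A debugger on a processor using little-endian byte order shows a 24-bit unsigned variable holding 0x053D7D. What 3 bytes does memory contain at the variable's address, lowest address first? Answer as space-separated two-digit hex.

7D 3D 05

Split into bytes (most-significant first): 05 3D 7D.
Little-endian: lowest address holds the least-significant byte.
So at ascending addresses the bytes are 7D 3D 05.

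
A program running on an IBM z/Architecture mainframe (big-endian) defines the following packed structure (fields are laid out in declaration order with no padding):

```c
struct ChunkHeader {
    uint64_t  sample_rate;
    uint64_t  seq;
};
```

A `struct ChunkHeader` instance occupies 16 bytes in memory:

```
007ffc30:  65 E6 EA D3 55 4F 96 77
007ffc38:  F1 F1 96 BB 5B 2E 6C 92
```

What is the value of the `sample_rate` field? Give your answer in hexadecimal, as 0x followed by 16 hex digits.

0x65E6EAD3554F9677

`sample_rate` is the first field, at byte offset 0, occupying 8 bytes.
Bytes at offsets 0..7: 65 E6 EA D3 55 4F 96 77.
In big-endian order the high byte comes first in memory.
The bytes are already most-significant first: 0x65E6EAD3554F9677.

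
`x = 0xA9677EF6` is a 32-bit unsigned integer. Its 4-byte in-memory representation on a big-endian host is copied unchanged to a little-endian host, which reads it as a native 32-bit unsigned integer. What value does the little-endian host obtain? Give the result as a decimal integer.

4135479209

Stored big-endian, the bytes at ascending addresses are A9 67 7E F6.
Read back as little-endian, the first byte is least significant, giving 0xF67E67A9.
0xF67E67A9 = 4135479209.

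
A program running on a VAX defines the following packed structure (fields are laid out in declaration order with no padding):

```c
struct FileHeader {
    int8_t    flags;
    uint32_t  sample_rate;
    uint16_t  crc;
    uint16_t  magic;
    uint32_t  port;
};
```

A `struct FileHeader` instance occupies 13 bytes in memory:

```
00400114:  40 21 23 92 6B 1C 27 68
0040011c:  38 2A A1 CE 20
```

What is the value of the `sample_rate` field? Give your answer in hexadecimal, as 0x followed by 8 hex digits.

`sample_rate` follows `flags` (1 byte), so it starts at byte offset 1 and occupies 4 bytes.
Bytes at offsets 1..4: 21 23 92 6B.
Little-endian: lowest address holds the least-significant byte.
Reassemble most-significant byte first: 6B 92 23 21 → 0x6B922321.

0x6B922321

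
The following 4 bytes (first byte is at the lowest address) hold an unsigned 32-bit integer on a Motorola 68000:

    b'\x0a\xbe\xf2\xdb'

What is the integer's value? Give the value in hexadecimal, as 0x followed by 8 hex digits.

0x0ABEF2DB

Big-endian: lowest address holds the most-significant byte.
The bytes are already most-significant first: 0x0ABEF2DB.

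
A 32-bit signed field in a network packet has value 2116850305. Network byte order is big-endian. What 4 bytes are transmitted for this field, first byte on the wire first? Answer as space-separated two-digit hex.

2116850305 in hexadecimal, padded to 32 bits, is 0x7E2C9281.
Split into bytes (most-significant first): 7E 2C 92 81.
In big-endian order the high byte comes first in memory.
So the memory order matches the most-significant-first order: 7E 2C 92 81.

7E 2C 92 81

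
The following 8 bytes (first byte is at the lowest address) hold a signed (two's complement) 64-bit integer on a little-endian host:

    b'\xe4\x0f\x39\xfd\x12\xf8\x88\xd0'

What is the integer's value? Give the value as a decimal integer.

Little-endian stores the least-significant byte at the lowest address.
Reassemble most-significant byte first: D0 88 F8 12 FD 39 0F E4 → 0xD088F812FD390FE4.
Top bit is set, so as a signed 64-bit value this is 0xD088F812FD390FE4 − 2^64 = -3420211156546416668.

-3420211156546416668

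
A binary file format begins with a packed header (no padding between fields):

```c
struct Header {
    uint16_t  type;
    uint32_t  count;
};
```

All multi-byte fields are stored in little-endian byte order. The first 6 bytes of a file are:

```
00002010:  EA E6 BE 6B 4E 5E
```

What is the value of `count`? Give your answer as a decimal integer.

`count` follows `type` (2 bytes), so it starts at byte offset 2 and occupies 4 bytes.
Bytes at offsets 2..5: BE 6B 4E 5E.
Little-endian stores the least-significant byte at the lowest address.
Reassemble most-significant byte first: 5E 4E 6B BE → 0x5E4E6BBE.
0x5E4E6BBE = 1582197694.

1582197694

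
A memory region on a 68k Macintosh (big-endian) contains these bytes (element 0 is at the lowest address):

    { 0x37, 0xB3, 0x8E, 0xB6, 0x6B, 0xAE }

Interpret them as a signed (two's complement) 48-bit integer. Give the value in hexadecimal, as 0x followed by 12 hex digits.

Big-endian: lowest address holds the most-significant byte.
The bytes are already most-significant first: 0x37B38EB66BAE.

0x37B38EB66BAE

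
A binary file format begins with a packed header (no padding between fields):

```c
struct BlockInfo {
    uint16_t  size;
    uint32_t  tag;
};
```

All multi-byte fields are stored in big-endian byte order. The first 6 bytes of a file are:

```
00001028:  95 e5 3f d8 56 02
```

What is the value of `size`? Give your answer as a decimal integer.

`size` is the first field, at byte offset 0, occupying 2 bytes.
Bytes at offsets 0..1: 95 E5.
Big-endian stores the most-significant byte at the lowest address.
The bytes are already most-significant first: 0x95E5.
0x95E5 = 38373.

38373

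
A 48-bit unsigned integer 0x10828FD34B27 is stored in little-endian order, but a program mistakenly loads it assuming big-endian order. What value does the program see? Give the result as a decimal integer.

43206625427984

Stored little-endian, the bytes at ascending addresses are 27 4B D3 8F 82 10.
Read back as big-endian, the last byte is least significant, giving 0x274BD38F8210.
0x274BD38F8210 = 43206625427984.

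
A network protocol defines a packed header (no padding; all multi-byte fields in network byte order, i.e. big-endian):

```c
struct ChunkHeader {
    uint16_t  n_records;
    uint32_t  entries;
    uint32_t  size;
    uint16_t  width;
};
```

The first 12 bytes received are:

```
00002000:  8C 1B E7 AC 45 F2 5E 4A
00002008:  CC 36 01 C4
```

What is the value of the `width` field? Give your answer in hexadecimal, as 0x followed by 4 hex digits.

0x01C4

`width` follows `n_records` (2 B), `entries` (4 B), `size` (4 B), so it starts at offset 2 + 4 + 4 = 10 and occupies 2 bytes.
Bytes at offsets 10..11: 01 C4.
Big-endian: lowest address holds the most-significant byte.
The bytes are already most-significant first: 0x01C4.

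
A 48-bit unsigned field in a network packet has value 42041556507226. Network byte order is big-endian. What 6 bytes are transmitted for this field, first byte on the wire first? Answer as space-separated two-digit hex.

26 3C 90 0A 9A 5A

42041556507226 in hexadecimal, padded to 48 bits, is 0x263C900A9A5A.
Split into bytes (most-significant first): 26 3C 90 0A 9A 5A.
Big-endian stores the most-significant byte at the lowest address.
So the memory order matches the most-significant-first order: 26 3C 90 0A 9A 5A.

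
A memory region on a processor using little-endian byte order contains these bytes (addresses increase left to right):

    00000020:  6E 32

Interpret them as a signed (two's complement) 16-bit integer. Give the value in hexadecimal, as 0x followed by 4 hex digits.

Little-endian: lowest address holds the least-significant byte.
Reassemble most-significant byte first: 32 6E → 0x326E.

0x326E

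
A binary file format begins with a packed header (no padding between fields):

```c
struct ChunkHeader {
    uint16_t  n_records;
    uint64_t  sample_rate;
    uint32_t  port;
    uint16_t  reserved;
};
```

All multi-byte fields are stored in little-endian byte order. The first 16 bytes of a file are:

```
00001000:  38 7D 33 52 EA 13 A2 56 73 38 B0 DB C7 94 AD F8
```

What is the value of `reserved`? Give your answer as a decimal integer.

`reserved` follows `n_records` (2 B), `sample_rate` (8 B), `port` (4 B), so it starts at offset 2 + 8 + 4 = 14 and occupies 2 bytes.
Bytes at offsets 14..15: AD F8.
In little-endian order the low byte comes first in memory.
Reassemble most-significant byte first: F8 AD → 0xF8AD.
0xF8AD = 63661.

63661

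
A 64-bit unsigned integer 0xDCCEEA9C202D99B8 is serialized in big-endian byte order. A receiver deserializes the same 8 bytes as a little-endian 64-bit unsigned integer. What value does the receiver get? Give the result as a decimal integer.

13301712592510308060

Stored big-endian, the bytes at ascending addresses are DC CE EA 9C 20 2D 99 B8.
Read back as little-endian, the first byte is least significant, giving 0xB8992D209CEACEDC.
0xB8992D209CEACEDC = 13301712592510308060.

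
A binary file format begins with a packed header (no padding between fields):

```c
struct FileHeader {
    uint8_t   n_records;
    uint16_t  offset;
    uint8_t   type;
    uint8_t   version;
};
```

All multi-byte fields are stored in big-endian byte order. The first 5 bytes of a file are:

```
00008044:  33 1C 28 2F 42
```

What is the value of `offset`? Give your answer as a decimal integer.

`offset` follows `n_records` (1 byte), so it starts at byte offset 1 and occupies 2 bytes.
Bytes at offsets 1..2: 1C 28.
In big-endian order the high byte comes first in memory.
The bytes are already most-significant first: 0x1C28.
0x1C28 = 7208.

7208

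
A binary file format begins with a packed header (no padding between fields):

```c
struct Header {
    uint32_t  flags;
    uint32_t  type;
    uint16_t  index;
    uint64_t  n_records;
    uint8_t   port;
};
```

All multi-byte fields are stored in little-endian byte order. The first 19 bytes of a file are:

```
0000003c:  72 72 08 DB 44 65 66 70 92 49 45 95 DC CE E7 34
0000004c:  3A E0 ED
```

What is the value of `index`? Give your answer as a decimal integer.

18834

`index` follows `flags` (4 B), `type` (4 B), so it starts at offset 4 + 4 = 8 and occupies 2 bytes.
Bytes at offsets 8..9: 92 49.
Little-endian: lowest address holds the least-significant byte.
Reassemble most-significant byte first: 49 92 → 0x4992.
0x4992 = 18834.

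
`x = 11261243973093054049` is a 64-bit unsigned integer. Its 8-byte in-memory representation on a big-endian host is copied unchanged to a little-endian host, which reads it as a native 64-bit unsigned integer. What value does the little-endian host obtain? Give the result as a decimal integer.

11261243973093054049 in 64-bit hexadecimal is 0x9C47F9BA99385661.
Stored big-endian, the bytes at ascending addresses are 9C 47 F9 BA 99 38 56 61.
Read back as little-endian, the first byte is least significant, giving 0x61563899BAF9479C.
0x61563899BAF9479C = 7013855702594176924.

7013855702594176924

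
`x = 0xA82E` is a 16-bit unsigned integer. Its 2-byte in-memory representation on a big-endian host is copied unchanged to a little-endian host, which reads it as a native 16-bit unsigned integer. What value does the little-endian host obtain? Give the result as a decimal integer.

Stored big-endian, the bytes at ascending addresses are A8 2E.
Read back as little-endian, the first byte is least significant, giving 0x2EA8.
0x2EA8 = 11944.

11944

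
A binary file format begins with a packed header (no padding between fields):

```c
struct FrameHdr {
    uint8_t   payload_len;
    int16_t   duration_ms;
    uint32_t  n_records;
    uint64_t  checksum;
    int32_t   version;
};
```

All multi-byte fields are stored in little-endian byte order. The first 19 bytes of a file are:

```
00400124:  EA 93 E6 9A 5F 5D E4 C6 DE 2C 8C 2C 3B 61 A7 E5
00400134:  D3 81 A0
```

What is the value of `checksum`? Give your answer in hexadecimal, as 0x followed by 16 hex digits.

`checksum` follows `payload_len` (1 B), `duration_ms` (2 B), `n_records` (4 B), so it starts at offset 1 + 2 + 4 = 7 and occupies 8 bytes.
Bytes at offsets 7..14: C6 DE 2C 8C 2C 3B 61 A7.
Little-endian stores the least-significant byte at the lowest address.
Reassemble most-significant byte first: A7 61 3B 2C 8C 2C DE C6 → 0xA7613B2C8C2CDEC6.

0xA7613B2C8C2CDEC6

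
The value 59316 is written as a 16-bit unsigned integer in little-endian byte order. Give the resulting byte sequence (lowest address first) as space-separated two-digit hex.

59316 in hexadecimal, padded to 16 bits, is 0xE7B4.
Split into bytes (most-significant first): E7 B4.
Little-endian: lowest address holds the least-significant byte.
So at ascending addresses the bytes are B4 E7.

B4 E7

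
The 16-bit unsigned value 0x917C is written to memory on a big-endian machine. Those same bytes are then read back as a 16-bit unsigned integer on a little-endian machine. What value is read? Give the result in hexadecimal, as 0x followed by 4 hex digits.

Stored big-endian, the bytes at ascending addresses are 91 7C.
Read back as little-endian, the first byte is least significant, giving 0x7C91.

0x7C91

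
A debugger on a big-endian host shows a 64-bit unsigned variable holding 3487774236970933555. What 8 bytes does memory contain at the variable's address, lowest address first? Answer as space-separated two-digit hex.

3487774236970933555 in hexadecimal, padded to 64 bits, is 0x3067103083695D33.
Split into bytes (most-significant first): 30 67 10 30 83 69 5D 33.
Big-endian: lowest address holds the most-significant byte.
So the memory order matches the most-significant-first order: 30 67 10 30 83 69 5D 33.

30 67 10 30 83 69 5D 33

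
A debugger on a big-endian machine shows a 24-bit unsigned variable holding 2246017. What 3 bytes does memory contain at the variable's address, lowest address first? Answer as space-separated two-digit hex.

22 45 81

2246017 in hexadecimal, padded to 24 bits, is 0x224581.
Split into bytes (most-significant first): 22 45 81.
Big-endian: lowest address holds the most-significant byte.
So the memory order matches the most-significant-first order: 22 45 81.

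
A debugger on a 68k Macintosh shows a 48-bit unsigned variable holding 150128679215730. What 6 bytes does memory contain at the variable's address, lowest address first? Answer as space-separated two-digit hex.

88 8A 8E 98 62 72

150128679215730 in hexadecimal, padded to 48 bits, is 0x888A8E986272.
Split into bytes (most-significant first): 88 8A 8E 98 62 72.
In big-endian order the high byte comes first in memory.
So the memory order matches the most-significant-first order: 88 8A 8E 98 62 72.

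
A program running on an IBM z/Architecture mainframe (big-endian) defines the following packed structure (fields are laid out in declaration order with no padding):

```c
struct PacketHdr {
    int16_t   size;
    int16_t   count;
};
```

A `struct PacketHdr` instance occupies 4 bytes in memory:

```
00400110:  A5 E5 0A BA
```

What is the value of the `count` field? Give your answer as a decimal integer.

`count` follows `size` (2 bytes), so it starts at byte offset 2 and occupies 2 bytes.
Bytes at offsets 2..3: 0A BA.
In big-endian order the high byte comes first in memory.
The bytes are already most-significant first: 0x0ABA.
0x0ABA = 2746.

2746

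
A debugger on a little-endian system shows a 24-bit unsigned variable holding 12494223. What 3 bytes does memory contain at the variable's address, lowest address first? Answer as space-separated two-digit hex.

12494223 in hexadecimal, padded to 24 bits, is 0xBEA58F.
Split into bytes (most-significant first): BE A5 8F.
Little-endian: lowest address holds the least-significant byte.
So at ascending addresses the bytes are 8F A5 BE.

8F A5 BE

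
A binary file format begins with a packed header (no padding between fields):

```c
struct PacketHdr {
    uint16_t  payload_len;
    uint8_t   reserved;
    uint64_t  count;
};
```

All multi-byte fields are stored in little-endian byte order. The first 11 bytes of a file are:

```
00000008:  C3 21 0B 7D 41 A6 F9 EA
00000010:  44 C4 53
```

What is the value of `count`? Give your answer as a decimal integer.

6036025176584765821

`count` follows `payload_len` (2 B), `reserved` (1 B), so it starts at offset 2 + 1 = 3 and occupies 8 bytes.
Bytes at offsets 3..10: 7D 41 A6 F9 EA 44 C4 53.
Little-endian stores the least-significant byte at the lowest address.
Reassemble most-significant byte first: 53 C4 44 EA F9 A6 41 7D → 0x53C444EAF9A6417D.
0x53C444EAF9A6417D = 6036025176584765821.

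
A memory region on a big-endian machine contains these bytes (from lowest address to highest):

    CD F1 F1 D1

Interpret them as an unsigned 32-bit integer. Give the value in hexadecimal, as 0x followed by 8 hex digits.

0xCDF1F1D1

Big-endian stores the most-significant byte at the lowest address.
The bytes are already most-significant first: 0xCDF1F1D1.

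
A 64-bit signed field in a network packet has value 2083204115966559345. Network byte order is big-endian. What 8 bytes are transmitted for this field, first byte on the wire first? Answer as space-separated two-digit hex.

2083204115966559345 in hexadecimal, padded to 64 bits, is 0x1CE9071B2ED18471.
Split into bytes (most-significant first): 1C E9 07 1B 2E D1 84 71.
Big-endian stores the most-significant byte at the lowest address.
So the memory order matches the most-significant-first order: 1C E9 07 1B 2E D1 84 71.

1C E9 07 1B 2E D1 84 71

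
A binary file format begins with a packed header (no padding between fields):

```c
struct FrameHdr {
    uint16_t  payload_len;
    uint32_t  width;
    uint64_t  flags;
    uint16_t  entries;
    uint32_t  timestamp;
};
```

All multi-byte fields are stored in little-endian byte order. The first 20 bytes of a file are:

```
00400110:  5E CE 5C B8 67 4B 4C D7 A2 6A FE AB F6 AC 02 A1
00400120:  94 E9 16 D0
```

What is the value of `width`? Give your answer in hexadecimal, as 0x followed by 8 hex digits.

`width` follows `payload_len` (2 bytes), so it starts at byte offset 2 and occupies 4 bytes.
Bytes at offsets 2..5: 5C B8 67 4B.
Little-endian stores the least-significant byte at the lowest address.
Reassemble most-significant byte first: 4B 67 B8 5C → 0x4B67B85C.

0x4B67B85C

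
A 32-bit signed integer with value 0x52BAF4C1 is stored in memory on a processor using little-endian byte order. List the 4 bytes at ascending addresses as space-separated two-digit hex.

Split into bytes (most-significant first): 52 BA F4 C1.
Little-endian: lowest address holds the least-significant byte.
So at ascending addresses the bytes are C1 F4 BA 52.

C1 F4 BA 52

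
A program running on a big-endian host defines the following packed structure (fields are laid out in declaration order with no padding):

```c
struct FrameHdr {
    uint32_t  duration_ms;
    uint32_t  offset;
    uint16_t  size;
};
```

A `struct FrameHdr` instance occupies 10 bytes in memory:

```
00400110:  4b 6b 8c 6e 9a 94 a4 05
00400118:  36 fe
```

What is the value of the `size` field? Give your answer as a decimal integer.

`size` follows `duration_ms` (4 B), `offset` (4 B), so it starts at offset 4 + 4 = 8 and occupies 2 bytes.
Bytes at offsets 8..9: 36 FE.
Big-endian stores the most-significant byte at the lowest address.
The bytes are already most-significant first: 0x36FE.
0x36FE = 14078.

14078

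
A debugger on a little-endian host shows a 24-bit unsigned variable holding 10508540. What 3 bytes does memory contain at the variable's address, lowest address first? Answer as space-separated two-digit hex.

FC 58 A0

10508540 in hexadecimal, padded to 24 bits, is 0xA058FC.
Split into bytes (most-significant first): A0 58 FC.
Little-endian: lowest address holds the least-significant byte.
So at ascending addresses the bytes are FC 58 A0.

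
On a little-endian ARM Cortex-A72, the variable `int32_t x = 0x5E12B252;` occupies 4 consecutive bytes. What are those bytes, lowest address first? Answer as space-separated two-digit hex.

Split into bytes (most-significant first): 5E 12 B2 52.
In little-endian order the low byte comes first in memory.
So at ascending addresses the bytes are 52 B2 12 5E.

52 B2 12 5E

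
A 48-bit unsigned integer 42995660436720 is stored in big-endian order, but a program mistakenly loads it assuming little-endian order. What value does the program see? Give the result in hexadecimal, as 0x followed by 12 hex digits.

42995660436720 in 48-bit hexadecimal is 0x271AB51134F0.
Stored big-endian, the bytes at ascending addresses are 27 1A B5 11 34 F0.
Read back as little-endian, the first byte is least significant, giving 0xF03411B51A27.

0xF03411B51A27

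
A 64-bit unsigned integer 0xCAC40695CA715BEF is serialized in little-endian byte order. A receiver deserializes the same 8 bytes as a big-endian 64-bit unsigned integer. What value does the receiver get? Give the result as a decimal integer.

Stored little-endian, the bytes at ascending addresses are EF 5B 71 CA 95 06 C4 CA.
Read back as big-endian, the last byte is least significant, giving 0xEF5B71CA9506C4CA.
0xEF5B71CA9506C4CA = 17247504312843027658.

17247504312843027658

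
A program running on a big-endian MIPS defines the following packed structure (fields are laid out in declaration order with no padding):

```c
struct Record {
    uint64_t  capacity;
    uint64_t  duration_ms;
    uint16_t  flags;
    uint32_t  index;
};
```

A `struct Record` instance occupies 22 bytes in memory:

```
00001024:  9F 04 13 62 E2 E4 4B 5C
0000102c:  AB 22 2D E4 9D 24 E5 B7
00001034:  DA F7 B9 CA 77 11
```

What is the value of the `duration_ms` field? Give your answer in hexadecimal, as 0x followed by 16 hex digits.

`duration_ms` follows `capacity` (8 bytes), so it starts at byte offset 8 and occupies 8 bytes.
Bytes at offsets 8..15: AB 22 2D E4 9D 24 E5 B7.
Big-endian: lowest address holds the most-significant byte.
The bytes are already most-significant first: 0xAB222DE49D24E5B7.

0xAB222DE49D24E5B7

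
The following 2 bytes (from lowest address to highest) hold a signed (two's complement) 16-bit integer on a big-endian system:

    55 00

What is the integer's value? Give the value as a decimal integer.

21760

In big-endian order the high byte comes first in memory.
The bytes are already most-significant first: 0x5500.
0x5500 = 21760.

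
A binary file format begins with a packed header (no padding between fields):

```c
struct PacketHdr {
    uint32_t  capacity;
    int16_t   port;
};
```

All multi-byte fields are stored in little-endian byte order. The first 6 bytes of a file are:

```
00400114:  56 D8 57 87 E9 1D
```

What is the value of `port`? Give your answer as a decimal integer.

`port` follows `capacity` (4 bytes), so it starts at byte offset 4 and occupies 2 bytes.
Bytes at offsets 4..5: E9 1D.
In little-endian order the low byte comes first in memory.
Reassemble most-significant byte first: 1D E9 → 0x1DE9.
0x1DE9 = 7657.

7657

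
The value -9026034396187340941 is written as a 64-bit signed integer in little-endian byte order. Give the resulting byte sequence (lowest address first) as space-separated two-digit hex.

73 CF CB E4 89 15 BD 82

Two's complement of -9026034396187340941 in 64 bits: 9026034396187340941 = 0x7D42EA761B34308D; invert → 0x82BD1589E4CBCF72; add 1 → 0x82BD1589E4CBCF73.
Split into bytes (most-significant first): 82 BD 15 89 E4 CB CF 73.
Little-endian: lowest address holds the least-significant byte.
So at ascending addresses the bytes are 73 CF CB E4 89 15 BD 82.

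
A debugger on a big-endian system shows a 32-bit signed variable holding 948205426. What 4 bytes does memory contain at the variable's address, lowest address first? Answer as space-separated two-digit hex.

948205426 in hexadecimal, padded to 32 bits, is 0x38847772.
Split into bytes (most-significant first): 38 84 77 72.
Big-endian: lowest address holds the most-significant byte.
So the memory order matches the most-significant-first order: 38 84 77 72.

38 84 77 72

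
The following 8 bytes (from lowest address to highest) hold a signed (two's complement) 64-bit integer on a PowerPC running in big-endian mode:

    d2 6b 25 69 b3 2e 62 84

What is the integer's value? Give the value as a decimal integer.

Big-endian: lowest address holds the most-significant byte.
The bytes are already most-significant first: 0xD26B2569B32E6284.
Top bit is set, so as a signed 64-bit value this is 0xD26B2569B32E6284 − 2^64 = -3284490367328689532.

-3284490367328689532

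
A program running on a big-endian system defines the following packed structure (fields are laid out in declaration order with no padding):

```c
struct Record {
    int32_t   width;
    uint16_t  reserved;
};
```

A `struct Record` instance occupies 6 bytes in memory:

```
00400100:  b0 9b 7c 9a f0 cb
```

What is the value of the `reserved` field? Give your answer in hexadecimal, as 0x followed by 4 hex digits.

0xF0CB

`reserved` follows `width` (4 bytes), so it starts at byte offset 4 and occupies 2 bytes.
Bytes at offsets 4..5: F0 CB.
Big-endian stores the most-significant byte at the lowest address.
The bytes are already most-significant first: 0xF0CB.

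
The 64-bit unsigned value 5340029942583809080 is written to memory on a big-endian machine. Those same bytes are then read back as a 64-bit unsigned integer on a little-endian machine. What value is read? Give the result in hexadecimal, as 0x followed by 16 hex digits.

5340029942583809080 in 64-bit hexadecimal is 0x4A1B98F0A9A85438.
Stored big-endian, the bytes at ascending addresses are 4A 1B 98 F0 A9 A8 54 38.
Read back as little-endian, the first byte is least significant, giving 0x3854A8A9F0981B4A.

0x3854A8A9F0981B4A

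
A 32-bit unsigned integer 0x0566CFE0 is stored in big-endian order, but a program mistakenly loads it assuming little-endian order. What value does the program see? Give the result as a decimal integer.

3771688453

Stored big-endian, the bytes at ascending addresses are 05 66 CF E0.
Read back as little-endian, the first byte is least significant, giving 0xE0CF6605.
0xE0CF6605 = 3771688453.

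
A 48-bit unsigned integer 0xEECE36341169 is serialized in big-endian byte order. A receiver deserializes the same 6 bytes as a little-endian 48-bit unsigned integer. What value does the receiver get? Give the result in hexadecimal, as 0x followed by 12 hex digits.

0x69113436CEEE

Stored big-endian, the bytes at ascending addresses are EE CE 36 34 11 69.
Read back as little-endian, the first byte is least significant, giving 0x69113436CEEE.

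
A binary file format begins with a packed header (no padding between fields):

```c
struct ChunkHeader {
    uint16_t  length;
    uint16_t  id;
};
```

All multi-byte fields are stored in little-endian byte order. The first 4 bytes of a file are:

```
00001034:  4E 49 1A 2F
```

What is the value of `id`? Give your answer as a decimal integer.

`id` follows `length` (2 bytes), so it starts at byte offset 2 and occupies 2 bytes.
Bytes at offsets 2..3: 1A 2F.
Little-endian: lowest address holds the least-significant byte.
Reassemble most-significant byte first: 2F 1A → 0x2F1A.
0x2F1A = 12058.

12058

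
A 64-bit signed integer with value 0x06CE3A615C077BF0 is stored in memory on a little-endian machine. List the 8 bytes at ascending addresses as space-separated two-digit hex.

Split into bytes (most-significant first): 06 CE 3A 61 5C 07 7B F0.
Little-endian: lowest address holds the least-significant byte.
So at ascending addresses the bytes are F0 7B 07 5C 61 3A CE 06.

F0 7B 07 5C 61 3A CE 06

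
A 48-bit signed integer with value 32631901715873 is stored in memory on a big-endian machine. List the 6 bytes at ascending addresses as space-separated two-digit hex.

32631901715873 in hexadecimal, padded to 48 bits, is 0x1DADB4E8FDA1.
Split into bytes (most-significant first): 1D AD B4 E8 FD A1.
In big-endian order the high byte comes first in memory.
So the memory order matches the most-significant-first order: 1D AD B4 E8 FD A1.

1D AD B4 E8 FD A1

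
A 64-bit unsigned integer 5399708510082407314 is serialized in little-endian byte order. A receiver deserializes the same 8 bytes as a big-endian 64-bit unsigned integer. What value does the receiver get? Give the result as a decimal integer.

10564070277348519754

5399708510082407314 in 64-bit hexadecimal is 0x4AEF9E47F21D9B92.
Stored little-endian, the bytes at ascending addresses are 92 9B 1D F2 47 9E EF 4A.
Read back as big-endian, the last byte is least significant, giving 0x929B1DF2479EEF4A.
0x929B1DF2479EEF4A = 10564070277348519754.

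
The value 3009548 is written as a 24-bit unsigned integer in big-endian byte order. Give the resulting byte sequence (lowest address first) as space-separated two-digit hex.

2D EC 0C

3009548 in hexadecimal, padded to 24 bits, is 0x2DEC0C.
Split into bytes (most-significant first): 2D EC 0C.
In big-endian order the high byte comes first in memory.
So the memory order matches the most-significant-first order: 2D EC 0C.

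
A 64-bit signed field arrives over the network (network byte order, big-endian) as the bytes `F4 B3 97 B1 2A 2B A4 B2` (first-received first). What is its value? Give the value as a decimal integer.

Big-endian stores the most-significant byte at the lowest address.
The bytes are already most-significant first: 0xF4B397B12A2BA4B2.
Top bit is set, so as a signed 64-bit value this is 0xF4B397B12A2BA4B2 − 2^64 = -814140320451418958.

-814140320451418958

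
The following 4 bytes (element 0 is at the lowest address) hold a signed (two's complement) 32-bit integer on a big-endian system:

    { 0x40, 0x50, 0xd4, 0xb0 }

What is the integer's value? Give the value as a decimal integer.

1079039152

Big-endian: lowest address holds the most-significant byte.
The bytes are already most-significant first: 0x4050D4B0.
0x4050D4B0 = 1079039152.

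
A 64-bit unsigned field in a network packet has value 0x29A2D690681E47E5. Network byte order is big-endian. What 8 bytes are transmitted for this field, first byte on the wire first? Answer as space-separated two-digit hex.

Split into bytes (most-significant first): 29 A2 D6 90 68 1E 47 E5.
In big-endian order the high byte comes first in memory.
So the memory order matches the most-significant-first order: 29 A2 D6 90 68 1E 47 E5.

29 A2 D6 90 68 1E 47 E5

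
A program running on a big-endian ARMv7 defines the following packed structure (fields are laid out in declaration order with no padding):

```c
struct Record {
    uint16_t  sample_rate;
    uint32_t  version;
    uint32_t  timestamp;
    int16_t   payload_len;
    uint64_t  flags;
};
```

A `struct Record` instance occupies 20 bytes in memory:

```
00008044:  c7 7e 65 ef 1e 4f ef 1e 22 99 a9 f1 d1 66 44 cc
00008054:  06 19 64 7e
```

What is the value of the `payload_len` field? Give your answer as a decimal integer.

`payload_len` follows `sample_rate` (2 B), `version` (4 B), `timestamp` (4 B), so it starts at offset 2 + 4 + 4 = 10 and occupies 2 bytes.
Bytes at offsets 10..11: A9 F1.
In big-endian order the high byte comes first in memory.
The bytes are already most-significant first: 0xA9F1.
Top bit is set, so as a signed 16-bit value this is 0xA9F1 − 2^16 = -22031.

-22031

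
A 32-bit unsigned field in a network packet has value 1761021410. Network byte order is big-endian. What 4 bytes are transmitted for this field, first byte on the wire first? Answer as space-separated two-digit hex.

68 F7 0D E2

1761021410 in hexadecimal, padded to 32 bits, is 0x68F70DE2.
Split into bytes (most-significant first): 68 F7 0D E2.
In big-endian order the high byte comes first in memory.
So the memory order matches the most-significant-first order: 68 F7 0D E2.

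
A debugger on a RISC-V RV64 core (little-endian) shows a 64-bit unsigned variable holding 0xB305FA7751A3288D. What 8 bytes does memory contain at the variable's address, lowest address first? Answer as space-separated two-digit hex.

8D 28 A3 51 77 FA 05 B3

Split into bytes (most-significant first): B3 05 FA 77 51 A3 28 8D.
Little-endian: lowest address holds the least-significant byte.
So at ascending addresses the bytes are 8D 28 A3 51 77 FA 05 B3.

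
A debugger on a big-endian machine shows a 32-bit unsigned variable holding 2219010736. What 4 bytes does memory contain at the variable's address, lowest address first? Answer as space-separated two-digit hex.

84 43 6A B0

2219010736 in hexadecimal, padded to 32 bits, is 0x84436AB0.
Split into bytes (most-significant first): 84 43 6A B0.
Big-endian stores the most-significant byte at the lowest address.
So the memory order matches the most-significant-first order: 84 43 6A B0.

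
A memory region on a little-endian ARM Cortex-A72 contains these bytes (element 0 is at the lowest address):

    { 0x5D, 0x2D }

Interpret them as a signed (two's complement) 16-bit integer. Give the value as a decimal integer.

11613

Little-endian stores the least-significant byte at the lowest address.
Reassemble most-significant byte first: 2D 5D → 0x2D5D.
0x2D5D = 11613.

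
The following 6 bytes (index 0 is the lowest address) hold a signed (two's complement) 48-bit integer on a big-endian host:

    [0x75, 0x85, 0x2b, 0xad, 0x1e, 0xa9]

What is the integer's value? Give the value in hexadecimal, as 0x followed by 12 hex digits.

0x75852BAD1EA9

In big-endian order the high byte comes first in memory.
The bytes are already most-significant first: 0x75852BAD1EA9.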